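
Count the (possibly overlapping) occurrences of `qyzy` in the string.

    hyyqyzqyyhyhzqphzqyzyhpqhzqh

1

Sliding a length-4 window over the 28 characters (25 positions):
  position 18–21: qyzy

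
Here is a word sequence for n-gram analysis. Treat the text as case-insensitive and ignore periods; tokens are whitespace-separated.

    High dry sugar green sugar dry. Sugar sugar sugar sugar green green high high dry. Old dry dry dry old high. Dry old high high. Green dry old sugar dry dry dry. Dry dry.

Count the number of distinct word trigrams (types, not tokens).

34 tokens → 32 trigram windows in total.
Repeated trigrams (each contributes count−1 duplicates):
  dry dry dry: 4
  dry old high: 2
  high dry old: 2
  sugar sugar sugar: 2
6 duplicate windows → 32 − 6 = 26 distinct.

26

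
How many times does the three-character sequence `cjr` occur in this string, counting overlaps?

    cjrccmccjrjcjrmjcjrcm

4

Sliding a length-3 window over the 21 characters (19 positions):
  position 1–3: cjr
  position 8–10: cjr
  position 12–14: cjr
  position 17–19: cjr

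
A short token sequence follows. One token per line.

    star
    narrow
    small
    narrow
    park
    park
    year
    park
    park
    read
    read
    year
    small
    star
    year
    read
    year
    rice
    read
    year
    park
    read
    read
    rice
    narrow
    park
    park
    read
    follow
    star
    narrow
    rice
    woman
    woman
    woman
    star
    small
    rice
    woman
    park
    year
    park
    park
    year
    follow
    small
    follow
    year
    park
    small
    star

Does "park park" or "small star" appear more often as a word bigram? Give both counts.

"park park" (4 vs 2)

"park park": 4 occurrences
"small star": 2 occurrences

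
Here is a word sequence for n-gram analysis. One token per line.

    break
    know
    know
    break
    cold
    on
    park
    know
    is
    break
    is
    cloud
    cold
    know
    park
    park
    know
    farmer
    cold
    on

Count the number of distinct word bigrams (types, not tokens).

20 tokens → 19 bigram windows in total.
Repeated bigrams (each contributes count−1 duplicates):
  cold on: 2
  park know: 2
2 duplicate windows → 19 − 2 = 17 distinct.

17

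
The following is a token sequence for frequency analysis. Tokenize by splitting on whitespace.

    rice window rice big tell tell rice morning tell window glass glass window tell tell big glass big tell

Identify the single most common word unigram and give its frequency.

Unigram frequencies (highest first):
  tell: 6
  rice: 3
  window: 3
  big: 3
  glass: 3
  morning: 1

"tell", 6 times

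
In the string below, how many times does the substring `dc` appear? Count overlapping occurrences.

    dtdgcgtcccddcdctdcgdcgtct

4

Sliding a length-2 window over the 25 characters (24 positions):
  position 12–13: dc
  position 14–15: dc
  position 17–18: dc
  position 20–21: dc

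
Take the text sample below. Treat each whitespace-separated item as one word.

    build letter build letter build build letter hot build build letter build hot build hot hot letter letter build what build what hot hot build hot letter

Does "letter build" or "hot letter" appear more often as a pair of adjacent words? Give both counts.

"letter build": 4 occurrences
"hot letter": 2 occurrences

"letter build" (4 vs 2)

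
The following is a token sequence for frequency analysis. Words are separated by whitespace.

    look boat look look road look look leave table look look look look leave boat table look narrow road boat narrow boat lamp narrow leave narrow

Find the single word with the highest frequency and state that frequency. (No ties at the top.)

"look", 10 times

Unigram frequencies (highest first):
  look: 10
  boat: 4
  narrow: 4
  leave: 3
  road: 2
  table: 2
  … (1 more, each ≤ 1)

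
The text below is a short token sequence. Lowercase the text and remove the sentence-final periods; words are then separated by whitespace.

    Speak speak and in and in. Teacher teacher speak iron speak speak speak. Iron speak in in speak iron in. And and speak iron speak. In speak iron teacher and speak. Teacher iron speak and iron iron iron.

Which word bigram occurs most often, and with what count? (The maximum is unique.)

"speak iron", 5 times

Bigram frequencies (highest first):
  speak iron: 5
  iron speak: 4
  speak speak: 3
  speak and: 2
  and in: 2
  in and: 2
  … (15 more, each ≤ 2)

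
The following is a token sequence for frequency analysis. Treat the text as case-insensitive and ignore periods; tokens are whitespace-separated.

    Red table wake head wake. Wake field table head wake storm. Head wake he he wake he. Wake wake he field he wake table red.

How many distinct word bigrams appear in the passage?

25 tokens → 24 bigram windows in total.
Repeated bigrams (each contributes count−1 duplicates):
  he wake: 3
  head wake: 3
  wake he: 3
  wake wake: 2
7 duplicate windows → 24 − 7 = 17 distinct.

17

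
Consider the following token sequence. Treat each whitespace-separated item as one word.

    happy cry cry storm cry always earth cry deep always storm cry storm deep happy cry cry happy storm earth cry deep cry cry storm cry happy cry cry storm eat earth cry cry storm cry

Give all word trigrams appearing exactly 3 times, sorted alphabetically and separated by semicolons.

cry storm cry; happy cry cry

Trigram counts meeting the condition (exactly 3 times):
  cry storm cry: 3
  happy cry cry: 3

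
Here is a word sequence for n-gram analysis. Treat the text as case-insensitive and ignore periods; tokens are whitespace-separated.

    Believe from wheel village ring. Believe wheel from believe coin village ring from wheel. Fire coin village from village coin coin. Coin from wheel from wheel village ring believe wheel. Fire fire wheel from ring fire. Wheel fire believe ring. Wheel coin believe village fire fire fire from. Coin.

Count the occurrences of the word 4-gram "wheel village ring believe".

2

Scanning the 46 overlapping 4-gram windows for "wheel village ring believe":
  position 3–6: wheel village ring believe
  position 26–29: wheel village ring believe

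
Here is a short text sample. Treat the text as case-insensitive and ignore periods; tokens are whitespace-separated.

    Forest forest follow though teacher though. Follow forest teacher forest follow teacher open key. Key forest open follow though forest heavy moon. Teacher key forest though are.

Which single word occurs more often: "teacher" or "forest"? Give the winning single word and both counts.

"teacher": 4 occurrences
"forest": 7 occurrences

"forest" (7 vs 4)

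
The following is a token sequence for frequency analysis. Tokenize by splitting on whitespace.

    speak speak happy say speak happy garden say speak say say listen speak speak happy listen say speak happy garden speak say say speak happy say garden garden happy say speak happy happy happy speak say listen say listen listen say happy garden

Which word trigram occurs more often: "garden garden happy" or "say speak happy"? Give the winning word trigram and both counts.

"say speak happy" (4 vs 1)

"garden garden happy": 1 occurrence
"say speak happy": 4 occurrences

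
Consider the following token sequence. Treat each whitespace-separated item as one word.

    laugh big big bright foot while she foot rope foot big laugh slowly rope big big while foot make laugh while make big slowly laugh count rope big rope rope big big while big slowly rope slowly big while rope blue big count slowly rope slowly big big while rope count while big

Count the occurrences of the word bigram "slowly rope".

Scanning the 52 overlapping bigram windows for "slowly rope":
  position 13–14: slowly rope
  position 35–36: slowly rope
  position 44–45: slowly rope

3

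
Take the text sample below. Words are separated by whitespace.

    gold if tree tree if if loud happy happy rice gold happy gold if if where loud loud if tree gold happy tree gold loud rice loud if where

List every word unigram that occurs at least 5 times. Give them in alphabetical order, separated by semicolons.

gold; if; loud

Unigram counts meeting the condition (at least 5 times):
  gold: 5
  if: 7
  loud: 5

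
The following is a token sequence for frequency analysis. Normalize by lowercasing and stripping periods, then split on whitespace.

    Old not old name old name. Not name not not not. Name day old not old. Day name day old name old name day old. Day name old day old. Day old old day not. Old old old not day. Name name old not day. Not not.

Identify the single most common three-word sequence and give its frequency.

Trigram frequencies (highest first):
  name day old: 3
  old not old: 2
  old name old: 2
  name old name: 2
  old day name: 2
  day old day: 2
  … (30 more, each ≤ 2)

"name day old", 3 times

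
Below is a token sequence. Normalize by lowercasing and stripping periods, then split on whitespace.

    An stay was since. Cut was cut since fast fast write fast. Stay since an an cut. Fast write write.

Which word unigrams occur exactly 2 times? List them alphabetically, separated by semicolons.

stay; was

Unigram counts meeting the condition (exactly 2 times):
  stay: 2
  was: 2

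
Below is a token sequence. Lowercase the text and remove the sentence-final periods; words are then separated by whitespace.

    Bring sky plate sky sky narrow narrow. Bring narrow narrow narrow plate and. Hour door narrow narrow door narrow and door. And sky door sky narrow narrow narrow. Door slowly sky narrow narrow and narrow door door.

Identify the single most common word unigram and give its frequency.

Unigram frequencies (highest first):
  narrow: 14
  door: 7
  sky: 6
  and: 4
  bring: 2
  plate: 2
  … (2 more, each ≤ 1)

"narrow", 14 times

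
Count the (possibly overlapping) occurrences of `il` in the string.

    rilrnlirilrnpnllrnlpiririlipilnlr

4

Sliding a length-2 window over the 33 characters (32 positions):
  position 2–3: il
  position 9–10: il
  position 25–26: il
  position 29–30: il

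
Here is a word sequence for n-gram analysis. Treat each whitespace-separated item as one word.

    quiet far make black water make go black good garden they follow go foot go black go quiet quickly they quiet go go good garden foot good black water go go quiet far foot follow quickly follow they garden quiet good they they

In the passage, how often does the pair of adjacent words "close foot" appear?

0

Scanning the 42 overlapping bigram windows for "close foot":
  (none found)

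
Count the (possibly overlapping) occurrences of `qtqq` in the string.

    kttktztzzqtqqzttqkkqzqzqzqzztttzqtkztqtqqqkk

2

Sliding a length-4 window over the 44 characters (41 positions):
  position 10–13: qtqq
  position 38–41: qtqq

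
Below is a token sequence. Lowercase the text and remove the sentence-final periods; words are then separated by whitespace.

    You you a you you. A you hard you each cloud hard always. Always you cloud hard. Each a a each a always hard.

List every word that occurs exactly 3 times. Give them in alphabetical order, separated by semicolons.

always; each

Unigram counts meeting the condition (exactly 3 times):
  always: 3
  each: 3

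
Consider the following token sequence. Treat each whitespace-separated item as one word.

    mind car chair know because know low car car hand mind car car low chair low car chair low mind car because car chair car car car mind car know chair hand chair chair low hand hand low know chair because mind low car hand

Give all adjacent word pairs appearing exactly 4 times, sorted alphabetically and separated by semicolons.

Bigram counts meeting the condition (exactly 4 times):
  car car: 4
  mind car: 4

car car; mind car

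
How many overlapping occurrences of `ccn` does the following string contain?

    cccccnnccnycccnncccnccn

5

Sliding a length-3 window over the 23 characters (21 positions):
  position 4–6: ccn
  position 8–10: ccn
  position 13–15: ccn
  position 18–20: ccn
  position 21–23: ccn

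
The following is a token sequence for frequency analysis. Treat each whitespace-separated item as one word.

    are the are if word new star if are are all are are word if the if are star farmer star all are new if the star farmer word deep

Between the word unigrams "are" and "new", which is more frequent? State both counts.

"are": 8 occurrences
"new": 2 occurrences

"are" (8 vs 2)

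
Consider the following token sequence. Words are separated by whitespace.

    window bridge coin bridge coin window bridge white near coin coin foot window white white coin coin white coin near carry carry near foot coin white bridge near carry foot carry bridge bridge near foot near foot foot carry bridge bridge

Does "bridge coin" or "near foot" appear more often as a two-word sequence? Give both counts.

"near foot" (3 vs 2)

"bridge coin": 2 occurrences
"near foot": 3 occurrences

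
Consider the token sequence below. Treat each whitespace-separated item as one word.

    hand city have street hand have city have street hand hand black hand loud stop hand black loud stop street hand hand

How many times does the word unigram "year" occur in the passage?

Scanning the 22 tokens for "year":
  (none found)

0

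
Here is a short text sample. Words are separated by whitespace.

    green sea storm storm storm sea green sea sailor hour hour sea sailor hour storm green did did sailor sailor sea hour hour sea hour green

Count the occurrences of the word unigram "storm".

4

Scanning the 26 tokens for "storm":
  position 3: storm
  position 4: storm
  position 5: storm
  position 15: storm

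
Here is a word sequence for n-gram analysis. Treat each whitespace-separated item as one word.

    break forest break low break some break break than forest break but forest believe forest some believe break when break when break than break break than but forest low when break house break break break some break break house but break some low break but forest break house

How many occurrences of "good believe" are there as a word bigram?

0

Scanning the 47 overlapping bigram windows for "good believe":
  (none found)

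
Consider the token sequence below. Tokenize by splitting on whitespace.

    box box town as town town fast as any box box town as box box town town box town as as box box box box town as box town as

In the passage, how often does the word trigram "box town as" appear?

Scanning the 28 overlapping trigram windows for "box town as":
  position 2–4: box town as
  position 11–13: box town as
  position 18–20: box town as
  position 25–27: box town as
  position 28–30: box town as

5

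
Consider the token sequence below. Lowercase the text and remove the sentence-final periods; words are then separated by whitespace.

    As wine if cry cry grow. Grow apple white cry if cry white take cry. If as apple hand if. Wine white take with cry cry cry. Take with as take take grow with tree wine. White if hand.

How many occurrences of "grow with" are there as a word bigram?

Scanning the 38 overlapping bigram windows for "grow with":
  position 33–34: grow with

1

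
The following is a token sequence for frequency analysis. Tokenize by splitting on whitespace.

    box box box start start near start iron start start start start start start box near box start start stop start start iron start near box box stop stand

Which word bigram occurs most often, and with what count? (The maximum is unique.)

Bigram frequencies (highest first):
  start start: 8
  box box: 3
  box start: 2
  start near: 2
  start iron: 2
  iron start: 2
  … (8 more, each ≤ 2)

"start start", 8 times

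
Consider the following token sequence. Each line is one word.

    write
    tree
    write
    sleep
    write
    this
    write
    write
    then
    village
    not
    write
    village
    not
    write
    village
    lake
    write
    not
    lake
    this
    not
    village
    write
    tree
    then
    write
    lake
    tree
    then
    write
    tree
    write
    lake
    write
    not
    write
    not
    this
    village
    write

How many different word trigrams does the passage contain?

34

41 tokens → 39 trigram windows in total.
Repeated trigrams (each contributes count−1 duplicates):
  lake write not: 2
  not write village: 2
  tree then write: 2
  village not write: 2
  write tree write: 2
5 duplicate windows → 39 − 5 = 34 distinct.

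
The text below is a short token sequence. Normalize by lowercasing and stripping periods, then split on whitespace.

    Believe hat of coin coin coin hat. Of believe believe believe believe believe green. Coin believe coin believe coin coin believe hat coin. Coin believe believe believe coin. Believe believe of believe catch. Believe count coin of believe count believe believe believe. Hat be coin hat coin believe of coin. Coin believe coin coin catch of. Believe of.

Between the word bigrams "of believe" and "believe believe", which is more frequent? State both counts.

"believe believe" (9 vs 4)

"of believe": 4 occurrences
"believe believe": 9 occurrences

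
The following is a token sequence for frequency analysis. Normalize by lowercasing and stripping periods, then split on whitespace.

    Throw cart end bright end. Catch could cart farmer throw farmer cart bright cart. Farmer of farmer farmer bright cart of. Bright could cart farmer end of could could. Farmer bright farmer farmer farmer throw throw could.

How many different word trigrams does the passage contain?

37 tokens → 35 trigram windows in total.
Repeated trigrams (each contributes count−1 duplicates):
  could cart farmer: 2
1 duplicate windows → 35 − 1 = 34 distinct.

34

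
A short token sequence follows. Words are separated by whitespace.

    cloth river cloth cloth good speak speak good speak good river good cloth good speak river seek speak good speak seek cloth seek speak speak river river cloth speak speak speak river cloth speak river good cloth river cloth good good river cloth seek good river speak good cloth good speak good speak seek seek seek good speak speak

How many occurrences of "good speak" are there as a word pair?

Scanning the 58 overlapping bigram windows for "good speak":
  position 5–6: good speak
  position 8–9: good speak
  position 14–15: good speak
  position 19–20: good speak
  position 50–51: good speak
  position 52–53: good speak
  position 57–58: good speak

7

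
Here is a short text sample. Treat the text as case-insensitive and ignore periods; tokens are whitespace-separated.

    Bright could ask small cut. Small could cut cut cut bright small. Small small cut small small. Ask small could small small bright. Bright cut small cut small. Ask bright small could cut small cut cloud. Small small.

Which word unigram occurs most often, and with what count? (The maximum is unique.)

Unigram frequencies (highest first):
  small: 16
  cut: 9
  bright: 5
  could: 4
  ask: 3
  cloud: 1

"small", 16 times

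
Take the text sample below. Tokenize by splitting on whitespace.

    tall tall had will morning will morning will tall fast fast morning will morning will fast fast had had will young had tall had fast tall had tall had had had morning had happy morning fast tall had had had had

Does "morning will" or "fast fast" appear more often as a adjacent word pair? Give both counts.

"morning will" (4 vs 2)

"morning will": 4 occurrences
"fast fast": 2 occurrences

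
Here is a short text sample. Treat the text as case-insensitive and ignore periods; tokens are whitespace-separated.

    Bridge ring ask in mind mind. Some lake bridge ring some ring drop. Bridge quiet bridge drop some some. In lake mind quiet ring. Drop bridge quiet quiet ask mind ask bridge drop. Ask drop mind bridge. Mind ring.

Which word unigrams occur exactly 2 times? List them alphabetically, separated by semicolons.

in; lake

Unigram counts meeting the condition (exactly 2 times):
  in: 2
  lake: 2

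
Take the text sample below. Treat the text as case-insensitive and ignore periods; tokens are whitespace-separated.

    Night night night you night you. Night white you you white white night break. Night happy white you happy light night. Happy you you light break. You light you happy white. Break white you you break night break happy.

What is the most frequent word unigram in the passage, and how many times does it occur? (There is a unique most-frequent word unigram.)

"you", 11 times

Unigram frequencies (highest first):
  you: 11
  night: 9
  white: 6
  break: 5
  happy: 5
  light: 3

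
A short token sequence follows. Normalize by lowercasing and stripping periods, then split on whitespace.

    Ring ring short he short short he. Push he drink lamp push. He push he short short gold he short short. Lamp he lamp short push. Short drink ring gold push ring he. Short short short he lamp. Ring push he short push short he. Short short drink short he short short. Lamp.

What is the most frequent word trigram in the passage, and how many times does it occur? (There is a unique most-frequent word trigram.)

"he short short", 6 times

Trigram frequencies (highest first):
  he short short: 6
  short he short: 3
  short short he: 2
  he push he: 2
  push he short: 2
  short short lamp: 2
  … (33 more, each ≤ 2)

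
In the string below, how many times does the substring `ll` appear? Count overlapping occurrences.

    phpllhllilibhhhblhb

2

Sliding a length-2 window over the 19 characters (18 positions):
  position 4–5: ll
  position 7–8: ll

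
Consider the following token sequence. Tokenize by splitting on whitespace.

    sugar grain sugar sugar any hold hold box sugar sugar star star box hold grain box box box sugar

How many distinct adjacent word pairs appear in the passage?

19 tokens → 18 bigram windows in total.
Repeated bigrams (each contributes count−1 duplicates):
  box box: 2
  box sugar: 2
  sugar sugar: 2
3 duplicate windows → 18 − 3 = 15 distinct.

15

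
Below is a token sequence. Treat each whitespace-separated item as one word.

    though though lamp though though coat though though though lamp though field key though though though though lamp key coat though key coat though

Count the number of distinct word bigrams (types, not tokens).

24 tokens → 23 bigram windows in total.
Repeated bigrams (each contributes count−1 duplicates):
  though though: 7
  coat though: 3
  though lamp: 3
  key coat: 2
  lamp though: 2
12 duplicate windows → 23 − 12 = 11 distinct.

11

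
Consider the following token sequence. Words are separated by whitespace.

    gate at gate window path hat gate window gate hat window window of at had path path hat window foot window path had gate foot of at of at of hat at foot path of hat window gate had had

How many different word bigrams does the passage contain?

40 tokens → 39 bigram windows in total.
Repeated bigrams (each contributes count−1 duplicates):
  hat window: 3
  of at: 3
  at of: 2
  gate window: 2
  of hat: 2
  path hat: 2
  window gate: 2
  window path: 2
10 duplicate windows → 39 − 10 = 29 distinct.

29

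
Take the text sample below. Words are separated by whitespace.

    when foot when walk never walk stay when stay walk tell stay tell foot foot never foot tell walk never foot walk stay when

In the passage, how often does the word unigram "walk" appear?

5

Scanning the 24 tokens for "walk":
  position 4: walk
  position 6: walk
  position 10: walk
  position 19: walk
  position 22: walk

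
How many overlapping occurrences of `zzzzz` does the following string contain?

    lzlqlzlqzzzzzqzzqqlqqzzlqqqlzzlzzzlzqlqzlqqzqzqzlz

1

Sliding a length-5 window over the 50 characters (46 positions):
  position 9–13: zzzzz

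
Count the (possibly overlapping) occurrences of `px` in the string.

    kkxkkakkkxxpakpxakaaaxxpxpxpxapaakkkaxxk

Sliding a length-2 window over the 40 characters (39 positions):
  position 15–16: px
  position 24–25: px
  position 26–27: px
  position 28–29: px

4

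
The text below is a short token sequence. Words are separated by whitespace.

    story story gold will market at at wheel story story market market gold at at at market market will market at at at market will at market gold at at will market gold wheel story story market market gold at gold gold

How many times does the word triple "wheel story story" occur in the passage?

2

Scanning the 40 overlapping trigram windows for "wheel story story":
  position 8–10: wheel story story
  position 34–36: wheel story story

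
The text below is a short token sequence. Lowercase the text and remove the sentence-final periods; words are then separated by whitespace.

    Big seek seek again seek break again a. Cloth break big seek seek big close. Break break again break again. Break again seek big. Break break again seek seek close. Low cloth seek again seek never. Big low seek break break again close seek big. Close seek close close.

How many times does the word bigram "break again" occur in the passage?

6

Scanning the 48 overlapping bigram windows for "break again":
  position 6–7: break again
  position 17–18: break again
  position 19–20: break again
  position 21–22: break again
  position 26–27: break again
  position 41–42: break again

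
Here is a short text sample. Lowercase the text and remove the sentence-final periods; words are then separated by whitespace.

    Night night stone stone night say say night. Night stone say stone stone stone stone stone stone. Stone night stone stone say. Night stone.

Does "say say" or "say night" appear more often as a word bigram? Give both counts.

"say say": 1 occurrence
"say night": 2 occurrences

"say night" (2 vs 1)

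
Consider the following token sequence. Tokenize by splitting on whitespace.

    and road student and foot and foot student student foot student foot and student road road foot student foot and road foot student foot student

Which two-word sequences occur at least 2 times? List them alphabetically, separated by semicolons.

Bigram counts meeting the condition (at least 2 times):
  and foot: 2
  and road: 2
  foot and: 3
  foot student: 5
  road foot: 2
  student foot: 4

and foot; and road; foot and; foot student; road foot; student foot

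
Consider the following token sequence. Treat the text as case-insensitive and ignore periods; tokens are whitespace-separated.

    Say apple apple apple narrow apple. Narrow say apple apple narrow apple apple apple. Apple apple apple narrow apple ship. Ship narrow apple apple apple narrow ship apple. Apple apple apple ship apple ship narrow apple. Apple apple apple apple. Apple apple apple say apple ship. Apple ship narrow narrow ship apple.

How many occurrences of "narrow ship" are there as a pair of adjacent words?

Scanning the 51 overlapping bigram windows for "narrow ship":
  position 26–27: narrow ship
  position 50–51: narrow ship

2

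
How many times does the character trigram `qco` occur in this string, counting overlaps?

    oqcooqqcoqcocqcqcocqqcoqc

Sliding a length-3 window over the 25 characters (23 positions):
  position 2–4: qco
  position 7–9: qco
  position 10–12: qco
  position 16–18: qco
  position 21–23: qco

5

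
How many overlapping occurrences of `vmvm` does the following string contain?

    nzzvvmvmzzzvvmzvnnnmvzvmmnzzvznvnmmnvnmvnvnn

Sliding a length-4 window over the 44 characters (41 positions):
  position 5–8: vmvm

1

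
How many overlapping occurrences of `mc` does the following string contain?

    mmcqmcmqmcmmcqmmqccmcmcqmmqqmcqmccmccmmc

10

Sliding a length-2 window over the 40 characters (39 positions):
  position 2–3: mc
  position 5–6: mc
  position 9–10: mc
  position 12–13: mc
  position 20–21: mc
  position 22–23: mc
  position 29–30: mc
  position 32–33: mc
  position 35–36: mc
  position 39–40: mc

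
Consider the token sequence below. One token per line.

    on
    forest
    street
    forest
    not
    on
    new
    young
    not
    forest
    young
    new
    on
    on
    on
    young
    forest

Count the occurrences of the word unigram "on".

Scanning the 17 tokens for "on":
  position 1: on
  position 6: on
  position 13: on
  position 14: on
  position 15: on

5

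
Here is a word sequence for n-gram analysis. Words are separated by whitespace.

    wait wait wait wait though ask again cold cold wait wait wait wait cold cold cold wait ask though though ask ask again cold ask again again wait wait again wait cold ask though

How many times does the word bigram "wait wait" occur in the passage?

7

Scanning the 33 overlapping bigram windows for "wait wait":
  position 1–2: wait wait
  position 2–3: wait wait
  position 3–4: wait wait
  position 10–11: wait wait
  position 11–12: wait wait
  position 12–13: wait wait
  position 28–29: wait wait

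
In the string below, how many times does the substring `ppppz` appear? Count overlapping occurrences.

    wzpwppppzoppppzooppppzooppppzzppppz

Sliding a length-5 window over the 35 characters (31 positions):
  position 5–9: ppppz
  position 11–15: ppppz
  position 18–22: ppppz
  position 25–29: ppppz
  position 31–35: ppppz

5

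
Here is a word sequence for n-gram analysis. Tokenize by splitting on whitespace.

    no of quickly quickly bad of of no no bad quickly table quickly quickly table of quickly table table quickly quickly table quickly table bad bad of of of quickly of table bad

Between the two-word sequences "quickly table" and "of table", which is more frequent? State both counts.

"quickly table" (5 vs 1)

"quickly table": 5 occurrences
"of table": 1 occurrence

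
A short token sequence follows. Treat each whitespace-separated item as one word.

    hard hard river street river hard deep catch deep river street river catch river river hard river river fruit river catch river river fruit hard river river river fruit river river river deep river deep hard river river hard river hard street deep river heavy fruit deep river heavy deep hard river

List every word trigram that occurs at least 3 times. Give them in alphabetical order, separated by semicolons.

hard river river; river river fruit

Trigram counts meeting the condition (at least 3 times):
  hard river river: 3
  river river fruit: 3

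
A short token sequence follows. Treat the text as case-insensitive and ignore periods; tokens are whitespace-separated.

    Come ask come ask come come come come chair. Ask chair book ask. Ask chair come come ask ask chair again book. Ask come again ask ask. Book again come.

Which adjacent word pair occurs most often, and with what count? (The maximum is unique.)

"come come", 4 times

Bigram frequencies (highest first):
  come come: 4
  come ask: 3
  ask come: 3
  ask chair: 3
  ask ask: 3
  book ask: 2
  … (11 more, each ≤ 1)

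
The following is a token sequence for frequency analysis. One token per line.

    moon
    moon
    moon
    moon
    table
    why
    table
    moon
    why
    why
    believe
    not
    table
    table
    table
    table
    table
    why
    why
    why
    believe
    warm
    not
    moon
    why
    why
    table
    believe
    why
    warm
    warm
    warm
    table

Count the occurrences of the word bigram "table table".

Scanning the 32 overlapping bigram windows for "table table":
  position 13–14: table table
  position 14–15: table table
  position 15–16: table table
  position 16–17: table table

4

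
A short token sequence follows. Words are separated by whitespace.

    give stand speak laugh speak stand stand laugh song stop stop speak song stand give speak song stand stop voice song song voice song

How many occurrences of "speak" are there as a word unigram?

Scanning the 24 tokens for "speak":
  position 3: speak
  position 5: speak
  position 12: speak
  position 16: speak

4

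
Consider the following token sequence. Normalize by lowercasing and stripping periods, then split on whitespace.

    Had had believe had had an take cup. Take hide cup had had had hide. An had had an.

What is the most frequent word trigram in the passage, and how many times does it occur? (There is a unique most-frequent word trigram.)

"had had an", 2 times

Trigram frequencies (highest first):
  had had an: 2
  had had believe: 1
  had believe had: 1
  believe had had: 1
  had an take: 1
  an take cup: 1
  … (10 more, each ≤ 1)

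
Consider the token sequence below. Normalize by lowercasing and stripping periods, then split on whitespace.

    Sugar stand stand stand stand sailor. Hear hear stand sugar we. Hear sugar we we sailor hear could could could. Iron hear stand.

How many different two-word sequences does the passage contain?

23 tokens → 22 bigram windows in total.
Repeated bigrams (each contributes count−1 duplicates):
  stand stand: 3
  could could: 2
  hear stand: 2
  sailor hear: 2
  sugar we: 2
6 duplicate windows → 22 − 6 = 16 distinct.

16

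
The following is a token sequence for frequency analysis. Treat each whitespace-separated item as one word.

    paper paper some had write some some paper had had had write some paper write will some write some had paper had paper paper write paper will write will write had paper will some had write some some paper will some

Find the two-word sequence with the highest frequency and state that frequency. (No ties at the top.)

"write some", 4 times

Bigram frequencies (highest first):
  write some: 4
  some had: 3
  had write: 3
  some paper: 3
  will some: 3
  had paper: 3
  … (12 more, each ≤ 3)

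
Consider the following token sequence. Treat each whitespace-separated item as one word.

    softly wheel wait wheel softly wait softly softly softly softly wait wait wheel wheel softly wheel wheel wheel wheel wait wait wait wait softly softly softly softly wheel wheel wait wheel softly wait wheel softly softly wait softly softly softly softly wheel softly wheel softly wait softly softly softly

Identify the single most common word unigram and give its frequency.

"softly", 23 times

Unigram frequencies (highest first):
  softly: 23
  wheel: 14
  wait: 12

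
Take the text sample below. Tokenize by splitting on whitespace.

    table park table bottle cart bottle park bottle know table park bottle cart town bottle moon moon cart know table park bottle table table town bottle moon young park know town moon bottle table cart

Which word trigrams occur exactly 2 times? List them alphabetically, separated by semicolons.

Trigram counts meeting the condition (exactly 2 times):
  know table park: 2
  table park bottle: 2
  town bottle moon: 2

know table park; table park bottle; town bottle moon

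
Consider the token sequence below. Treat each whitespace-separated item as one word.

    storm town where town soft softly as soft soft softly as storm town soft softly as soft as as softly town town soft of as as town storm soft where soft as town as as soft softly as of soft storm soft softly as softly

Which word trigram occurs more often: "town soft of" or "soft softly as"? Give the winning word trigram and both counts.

"soft softly as" (5 vs 1)

"town soft of": 1 occurrence
"soft softly as": 5 occurrences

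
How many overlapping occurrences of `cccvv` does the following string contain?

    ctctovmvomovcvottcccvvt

Sliding a length-5 window over the 23 characters (19 positions):
  position 18–22: cccvv

1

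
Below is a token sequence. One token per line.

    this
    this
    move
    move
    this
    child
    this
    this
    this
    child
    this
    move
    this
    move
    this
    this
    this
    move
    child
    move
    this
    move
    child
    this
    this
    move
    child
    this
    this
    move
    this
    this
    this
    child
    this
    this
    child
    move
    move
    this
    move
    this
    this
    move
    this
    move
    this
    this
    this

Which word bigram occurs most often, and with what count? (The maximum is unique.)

Bigram frequencies (highest first):
  this this: 13
  this move: 10
  move this: 9
  child this: 5
  this child: 4
  move child: 3
  … (2 more, each ≤ 2)

"this this", 13 times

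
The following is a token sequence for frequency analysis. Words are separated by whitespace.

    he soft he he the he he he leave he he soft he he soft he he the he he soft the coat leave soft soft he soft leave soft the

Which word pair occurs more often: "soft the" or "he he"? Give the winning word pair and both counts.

"soft the": 2 occurrences
"he he": 7 occurrences

"he he" (7 vs 2)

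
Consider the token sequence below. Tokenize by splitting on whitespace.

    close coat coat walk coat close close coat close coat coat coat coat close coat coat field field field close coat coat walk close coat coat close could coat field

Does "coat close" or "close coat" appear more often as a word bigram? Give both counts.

"coat close": 4 occurrences
"close coat": 6 occurrences

"close coat" (6 vs 4)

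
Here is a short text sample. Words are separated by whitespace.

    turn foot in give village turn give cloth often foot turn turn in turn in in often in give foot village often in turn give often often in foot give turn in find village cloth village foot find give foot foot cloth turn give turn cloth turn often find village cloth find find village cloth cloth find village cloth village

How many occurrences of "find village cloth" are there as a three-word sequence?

Scanning the 58 overlapping trigram windows for "find village cloth":
  position 33–35: find village cloth
  position 49–51: find village cloth
  position 53–55: find village cloth
  position 57–59: find village cloth

4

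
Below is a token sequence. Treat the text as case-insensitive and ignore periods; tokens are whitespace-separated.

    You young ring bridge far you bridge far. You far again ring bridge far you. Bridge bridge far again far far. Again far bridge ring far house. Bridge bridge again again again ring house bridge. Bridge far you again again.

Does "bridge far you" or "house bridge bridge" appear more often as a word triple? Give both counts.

"bridge far you": 4 occurrences
"house bridge bridge": 2 occurrences

"bridge far you" (4 vs 2)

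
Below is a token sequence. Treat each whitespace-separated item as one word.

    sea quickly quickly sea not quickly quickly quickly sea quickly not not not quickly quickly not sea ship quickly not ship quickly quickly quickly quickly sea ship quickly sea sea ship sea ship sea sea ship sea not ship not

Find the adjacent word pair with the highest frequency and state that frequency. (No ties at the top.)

"quickly quickly", 7 times

Bigram frequencies (highest first):
  quickly quickly: 7
  sea ship: 5
  quickly sea: 4
  quickly not: 3
  ship quickly: 3
  ship sea: 3
  … (8 more, each ≤ 2)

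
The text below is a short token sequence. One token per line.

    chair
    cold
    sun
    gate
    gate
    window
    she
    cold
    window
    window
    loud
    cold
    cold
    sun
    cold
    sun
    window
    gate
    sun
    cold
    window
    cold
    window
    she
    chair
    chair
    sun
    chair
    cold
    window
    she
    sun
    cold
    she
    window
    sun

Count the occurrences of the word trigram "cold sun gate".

Scanning the 34 overlapping trigram windows for "cold sun gate":
  position 2–4: cold sun gate

1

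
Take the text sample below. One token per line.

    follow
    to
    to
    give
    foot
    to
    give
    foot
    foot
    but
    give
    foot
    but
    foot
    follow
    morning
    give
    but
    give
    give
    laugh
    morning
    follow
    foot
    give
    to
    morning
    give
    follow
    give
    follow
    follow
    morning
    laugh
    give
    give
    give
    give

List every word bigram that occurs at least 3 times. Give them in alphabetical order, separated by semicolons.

Bigram counts meeting the condition (at least 3 times):
  give foot: 3
  give give: 4

give foot; give give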